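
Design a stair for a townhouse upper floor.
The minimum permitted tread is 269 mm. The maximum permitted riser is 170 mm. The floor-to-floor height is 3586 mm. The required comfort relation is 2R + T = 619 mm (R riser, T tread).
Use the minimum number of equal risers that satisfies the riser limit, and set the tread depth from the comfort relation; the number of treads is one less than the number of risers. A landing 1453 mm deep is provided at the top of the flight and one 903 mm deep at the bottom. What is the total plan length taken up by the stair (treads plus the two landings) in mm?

8509 mm

⌈3586/170⌉ = 22 risers.
Riser R = 3586 / 22 = 163 mm, within the 170 mm limit.
From 2R + T = 619: T = 619 − 326 = 293 mm.
Treads = 22 − 1 = 21; going = 21 × 293 = 6153 mm.
Add landings: 6153 + 1453 + 903 = 8509 mm.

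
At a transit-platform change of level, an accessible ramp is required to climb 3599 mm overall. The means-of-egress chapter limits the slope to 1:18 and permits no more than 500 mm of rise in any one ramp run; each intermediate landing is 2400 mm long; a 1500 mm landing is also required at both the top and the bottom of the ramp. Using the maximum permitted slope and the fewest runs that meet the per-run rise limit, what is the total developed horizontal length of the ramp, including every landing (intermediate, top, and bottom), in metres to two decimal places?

84.58 m

⌈3599/500⌉ = 8 ramp runs. That means 7 intermediate landings.
Horizontal run for 3599 mm of rise at 1:18 is 3599 × 18 = 64782 mm.
Intermediate landings: 7 × 2400 = 16800 mm.
Top and bottom landings: 2 × 1500 = 3000 mm.
Total = 64782 + 16800 + 3000 = 84582 mm.
= 84.58 m.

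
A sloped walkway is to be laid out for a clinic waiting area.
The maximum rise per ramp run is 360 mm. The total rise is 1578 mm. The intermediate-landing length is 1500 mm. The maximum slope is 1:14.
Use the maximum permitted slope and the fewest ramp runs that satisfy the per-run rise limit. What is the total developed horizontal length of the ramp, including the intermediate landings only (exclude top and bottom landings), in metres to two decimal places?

28.09 m

1578 / 360 = 4.383 → round up to 5 ramp runs. That means 4 intermediate landings.
Ramp run (horizontal) at 1:14: 1578 × 14 = 22092 mm.
4 intermediate landings contribute 4 × 1500 = 6000 mm.
Developed length = 22092 + 6000 = 28092 mm.
= 28.09 m.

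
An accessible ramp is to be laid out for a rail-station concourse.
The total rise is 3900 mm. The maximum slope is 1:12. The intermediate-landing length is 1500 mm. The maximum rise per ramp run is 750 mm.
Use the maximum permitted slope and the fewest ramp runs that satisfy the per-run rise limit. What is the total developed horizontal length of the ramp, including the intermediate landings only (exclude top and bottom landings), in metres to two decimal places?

54.30 m

At most 750 each: 3900/750 = 5.20, giving 6 ramp runs. That means 5 intermediate landings.
Horizontal run for 3900 mm of rise at 1:12 is 3900 × 12 = 46800 mm.
Intermediate landings: 5 × 1500 = 7500 mm.
Developed length = 46800 + 7500 = 54300 mm.
= 54.30 m.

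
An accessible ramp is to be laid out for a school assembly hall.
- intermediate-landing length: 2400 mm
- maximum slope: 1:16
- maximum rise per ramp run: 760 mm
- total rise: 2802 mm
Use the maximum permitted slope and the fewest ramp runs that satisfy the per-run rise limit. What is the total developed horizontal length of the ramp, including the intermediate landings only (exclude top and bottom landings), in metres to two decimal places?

52.03 m

⌈2802/760⌉ = 4 ramp runs. That means 3 intermediate landings.
Ramp run (horizontal) at 1:16: 2802 × 16 = 44832 mm.
Intermediate landings: 3 × 2400 = 7200 mm.
Developed length = 44832 + 7200 = 52032 mm.
= 52.03 m.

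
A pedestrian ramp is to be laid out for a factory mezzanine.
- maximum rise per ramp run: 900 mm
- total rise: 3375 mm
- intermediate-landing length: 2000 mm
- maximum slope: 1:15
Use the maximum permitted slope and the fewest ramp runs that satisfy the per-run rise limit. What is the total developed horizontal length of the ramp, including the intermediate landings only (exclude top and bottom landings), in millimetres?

56625 mm

⌈3375/900⌉ = 4 ramp runs. That means 3 intermediate landings.
Horizontal run for 3375 mm of rise at 1:15 is 3375 × 15 = 50625 mm.
3 intermediate landings contribute 3 × 2000 = 6000 mm.
Developed length = 50625 + 6000 = 56625 mm.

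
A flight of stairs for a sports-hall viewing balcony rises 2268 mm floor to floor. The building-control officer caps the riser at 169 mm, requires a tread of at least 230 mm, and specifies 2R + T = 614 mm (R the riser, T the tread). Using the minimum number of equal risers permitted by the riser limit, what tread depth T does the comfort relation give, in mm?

290 mm

At most 169 each: 2268/169 = 13.42, giving 14 risers.
Each riser is 2268/14 = 162 mm (≤ 169 mm).
From 2R + T = 614: T = 614 − 324 = 290 mm.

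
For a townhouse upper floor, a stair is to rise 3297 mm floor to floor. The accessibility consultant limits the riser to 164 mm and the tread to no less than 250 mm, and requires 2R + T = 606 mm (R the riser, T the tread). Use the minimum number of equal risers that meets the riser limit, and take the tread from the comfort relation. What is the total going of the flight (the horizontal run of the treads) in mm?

3297 / 164 = 20.10, so 21 risers are needed.
R = 3297 ÷ 21 = 157 mm.
T = 606 − 2·157 = 292 mm, which satisfies the 250 mm minimum.
Going = (21 − 1) × 292 = 5840 mm.

5840 mm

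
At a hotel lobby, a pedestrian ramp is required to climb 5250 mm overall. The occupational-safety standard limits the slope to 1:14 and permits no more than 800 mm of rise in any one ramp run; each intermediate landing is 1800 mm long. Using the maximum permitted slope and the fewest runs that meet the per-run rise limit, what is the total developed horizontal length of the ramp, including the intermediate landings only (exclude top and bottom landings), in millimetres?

5250 / 800 = 6.562 → round up to 7 ramp runs. That means 6 intermediate landings.
Ramp run (horizontal) at 1:14: 5250 × 14 = 73500 mm.
6 intermediate landings contribute 6 × 1800 = 10800 mm.
Developed length = 73500 + 10800 = 84300 mm.

84300 mm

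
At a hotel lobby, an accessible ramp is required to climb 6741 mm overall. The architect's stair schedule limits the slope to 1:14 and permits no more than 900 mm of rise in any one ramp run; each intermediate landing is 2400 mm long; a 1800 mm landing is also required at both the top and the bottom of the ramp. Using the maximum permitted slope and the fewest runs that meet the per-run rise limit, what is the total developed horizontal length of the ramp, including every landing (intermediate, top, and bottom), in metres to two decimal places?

At most 900 each: 6741/900 = 7.49, giving 8 ramp runs. That means 7 intermediate landings.
Ramp run (horizontal) at 1:14: 6741 × 14 = 94374 mm.
7 intermediate landings contribute 7 × 2400 = 16800 mm.
Top and bottom landings: 2 × 1800 = 3600 mm.
Total = 94374 + 16800 + 3600 = 114774 mm.
= 114.77 m.

114.77 m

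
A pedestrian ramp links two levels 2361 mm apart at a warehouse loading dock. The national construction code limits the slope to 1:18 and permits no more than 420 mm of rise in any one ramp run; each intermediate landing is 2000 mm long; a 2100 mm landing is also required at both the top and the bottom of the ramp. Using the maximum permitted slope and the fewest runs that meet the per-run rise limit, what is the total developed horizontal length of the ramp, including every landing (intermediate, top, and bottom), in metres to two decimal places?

56.70 m

2361 / 420 = 5.621 → round up to 6 ramp runs. That means 5 intermediate landings.
Ramp run (horizontal) at 1:18: 2361 × 18 = 42498 mm.
5 intermediate landings contribute 5 × 2000 = 10000 mm.
Top and bottom landings: 2 × 2100 = 4200 mm.
Total = 42498 + 10000 + 4200 = 56698 mm.
= 56.70 m.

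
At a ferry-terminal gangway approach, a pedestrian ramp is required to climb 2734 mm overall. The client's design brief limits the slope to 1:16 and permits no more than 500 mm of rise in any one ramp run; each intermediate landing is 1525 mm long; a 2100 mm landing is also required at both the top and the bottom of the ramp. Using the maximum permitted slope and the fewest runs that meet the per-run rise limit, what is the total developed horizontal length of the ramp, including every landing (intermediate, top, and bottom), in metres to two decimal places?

2734 / 500 = 5.468 → round up to 6 ramp runs. That means 5 intermediate landings.
Horizontal run for 2734 mm of rise at 1:16 is 2734 × 16 = 43744 mm.
Intermediate landings: 5 × 1525 = 7625 mm.
Top and bottom landings: 2 × 2100 = 4200 mm.
Total = 43744 + 7625 + 4200 = 55569 mm.
= 55.57 m.

55.57 m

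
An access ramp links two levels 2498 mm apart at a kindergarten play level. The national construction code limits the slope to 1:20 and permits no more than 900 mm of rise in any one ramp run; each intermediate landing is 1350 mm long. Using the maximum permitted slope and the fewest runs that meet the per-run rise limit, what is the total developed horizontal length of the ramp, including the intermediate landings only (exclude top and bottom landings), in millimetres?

52660 mm

At most 900 each: 2498/900 = 2.78, giving 3 ramp runs. That means 2 intermediate landings.
Ramp run (horizontal) at 1:20: 2498 × 20 = 49960 mm.
2 intermediate landings contribute 2 × 1350 = 2700 mm.
Developed length = 49960 + 2700 = 52660 mm.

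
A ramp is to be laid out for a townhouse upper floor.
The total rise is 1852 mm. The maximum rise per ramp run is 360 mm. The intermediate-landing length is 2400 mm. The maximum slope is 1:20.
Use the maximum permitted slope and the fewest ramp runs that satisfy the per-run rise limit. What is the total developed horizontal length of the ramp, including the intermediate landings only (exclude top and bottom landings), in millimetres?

⌈1852/360⌉ = 6 ramp runs. That means 5 intermediate landings.
Horizontal run for 1852 mm of rise at 1:20 is 1852 × 20 = 37040 mm.
5 intermediate landings contribute 5 × 2400 = 12000 mm.
Total developed length = 37040 + 12000 = 49040 mm.

49040 mm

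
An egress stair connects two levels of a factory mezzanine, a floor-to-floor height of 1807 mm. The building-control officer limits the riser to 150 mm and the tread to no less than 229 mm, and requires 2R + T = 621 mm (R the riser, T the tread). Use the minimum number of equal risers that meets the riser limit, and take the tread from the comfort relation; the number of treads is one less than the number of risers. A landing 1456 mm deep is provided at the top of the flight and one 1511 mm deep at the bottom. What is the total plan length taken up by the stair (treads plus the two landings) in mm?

7083 mm

1807 / 150 = 12.047 → round up to 13 risers.
R = 1807 ÷ 13 = 139 mm.
Tread T = 621 − 2 × 139 = 343 mm (≥ 229 mm).
13 risers give 12 treads; going = 12 × 343 = 4116 mm.
Enclosure = 4116 + 1456 + 1511 = 7083 mm.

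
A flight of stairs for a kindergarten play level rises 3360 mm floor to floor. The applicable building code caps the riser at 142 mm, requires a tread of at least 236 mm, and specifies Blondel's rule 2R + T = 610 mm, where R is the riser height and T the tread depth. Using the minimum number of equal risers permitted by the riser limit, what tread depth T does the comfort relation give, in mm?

330 mm

⌈3360/142⌉ = 24 risers.
Riser R = 3360 / 24 = 140 mm, within the 142 mm limit.
From 2R + T = 610: T = 610 − 280 = 330 mm.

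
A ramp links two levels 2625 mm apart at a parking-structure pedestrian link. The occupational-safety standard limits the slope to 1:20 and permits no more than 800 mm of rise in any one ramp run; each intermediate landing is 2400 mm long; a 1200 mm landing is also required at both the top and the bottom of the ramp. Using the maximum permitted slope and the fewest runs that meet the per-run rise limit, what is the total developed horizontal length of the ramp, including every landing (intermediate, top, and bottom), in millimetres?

62100 mm

2625 / 800 = 3.28, so 4 ramp runs are needed. That means 3 intermediate landings.
Horizontal run for 2625 mm of rise at 1:20 is 2625 × 20 = 52500 mm.
3 intermediate landings contribute 3 × 2400 = 7200 mm.
Top and bottom landings: 2 × 1200 = 2400 mm.
Total = 52500 + 7200 + 2400 = 62100 mm.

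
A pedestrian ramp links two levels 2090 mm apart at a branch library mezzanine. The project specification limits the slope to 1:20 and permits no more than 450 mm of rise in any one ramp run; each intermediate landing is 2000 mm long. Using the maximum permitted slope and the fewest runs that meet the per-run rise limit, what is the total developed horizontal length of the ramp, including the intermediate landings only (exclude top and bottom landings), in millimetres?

At most 450 each: 2090/450 = 4.64, giving 5 ramp runs. That means 4 intermediate landings.
Horizontal run for 2090 mm of rise at 1:20 is 2090 × 20 = 41800 mm.
Intermediate landings: 4 × 2000 = 8000 mm.
Total developed length = 41800 + 8000 = 49800 mm.

49800 mm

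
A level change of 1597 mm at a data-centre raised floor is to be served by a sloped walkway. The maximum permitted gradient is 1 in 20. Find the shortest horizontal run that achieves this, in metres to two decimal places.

At 1:20 the run is 20 × 1597 = 31940 mm.
31940 mm = 31.94 m.

31.94 m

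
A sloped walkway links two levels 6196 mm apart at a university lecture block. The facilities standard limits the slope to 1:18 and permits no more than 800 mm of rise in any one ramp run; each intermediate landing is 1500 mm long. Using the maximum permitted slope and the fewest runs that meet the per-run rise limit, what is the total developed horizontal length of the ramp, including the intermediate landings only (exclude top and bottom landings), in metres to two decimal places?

⌈6196/800⌉ = 8 ramp runs. That means 7 intermediate landings.
Ramp run (horizontal) at 1:18: 6196 × 18 = 111528 mm.
7 intermediate landings contribute 7 × 1500 = 10500 mm.
Developed length = 111528 + 10500 = 122028 mm.
= 122.03 m.

122.03 m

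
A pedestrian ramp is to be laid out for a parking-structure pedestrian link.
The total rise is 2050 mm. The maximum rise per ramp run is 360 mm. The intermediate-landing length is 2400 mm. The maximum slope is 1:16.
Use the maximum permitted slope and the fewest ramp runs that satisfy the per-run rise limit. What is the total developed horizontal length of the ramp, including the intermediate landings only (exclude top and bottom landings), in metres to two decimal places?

2050 / 360 = 5.694 → round up to 6 ramp runs. That means 5 intermediate landings.
Horizontal run for 2050 mm of rise at 1:16 is 2050 × 16 = 32800 mm.
Intermediate landings: 5 × 2400 = 12000 mm.
Total developed length = 32800 + 12000 = 44800 mm.
= 44.80 m.

44.80 m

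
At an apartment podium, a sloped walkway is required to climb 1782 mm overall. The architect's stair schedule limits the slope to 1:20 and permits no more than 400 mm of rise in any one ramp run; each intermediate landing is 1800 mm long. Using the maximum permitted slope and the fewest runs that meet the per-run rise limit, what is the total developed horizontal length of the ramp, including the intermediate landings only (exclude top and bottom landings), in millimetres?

42840 mm

At most 400 each: 1782/400 = 4.46, giving 5 ramp runs. That means 4 intermediate landings.
Horizontal run for 1782 mm of rise at 1:20 is 1782 × 20 = 35640 mm.
4 intermediate landings contribute 4 × 1800 = 7200 mm.
Developed length = 35640 + 7200 = 42840 mm.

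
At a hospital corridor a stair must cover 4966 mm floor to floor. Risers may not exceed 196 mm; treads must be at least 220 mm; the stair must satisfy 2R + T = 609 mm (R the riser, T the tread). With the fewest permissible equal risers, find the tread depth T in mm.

4966 / 196 = 25.337 → round up to 26 risers.
Each riser is 4966/26 = 191 mm (≤ 196 mm).
Tread T = 609 − 2 × 191 = 227 mm (≥ 220 mm).

227 mm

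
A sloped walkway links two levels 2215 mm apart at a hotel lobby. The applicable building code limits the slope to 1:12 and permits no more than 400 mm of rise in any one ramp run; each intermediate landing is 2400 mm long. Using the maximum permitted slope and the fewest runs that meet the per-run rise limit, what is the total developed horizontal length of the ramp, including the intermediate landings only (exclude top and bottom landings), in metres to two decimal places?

2215 / 400 = 5.537 → round up to 6 ramp runs. That means 5 intermediate landings.
Ramp run (horizontal) at 1:12: 2215 × 12 = 26580 mm.
Intermediate landings: 5 × 2400 = 12000 mm.
Developed length = 26580 + 12000 = 38580 mm.
= 38.58 m.

38.58 m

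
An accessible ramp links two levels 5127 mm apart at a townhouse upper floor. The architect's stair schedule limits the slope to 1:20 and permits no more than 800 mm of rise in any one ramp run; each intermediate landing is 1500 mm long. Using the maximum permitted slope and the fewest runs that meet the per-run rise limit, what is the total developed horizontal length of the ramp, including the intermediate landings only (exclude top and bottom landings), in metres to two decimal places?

5127 / 800 = 6.409 → round up to 7 ramp runs. That means 6 intermediate landings.
Horizontal run for 5127 mm of rise at 1:20 is 5127 × 20 = 102540 mm.
Intermediate landings: 6 × 1500 = 9000 mm.
Developed length = 102540 + 9000 = 111540 mm.
= 111.54 m.

111.54 m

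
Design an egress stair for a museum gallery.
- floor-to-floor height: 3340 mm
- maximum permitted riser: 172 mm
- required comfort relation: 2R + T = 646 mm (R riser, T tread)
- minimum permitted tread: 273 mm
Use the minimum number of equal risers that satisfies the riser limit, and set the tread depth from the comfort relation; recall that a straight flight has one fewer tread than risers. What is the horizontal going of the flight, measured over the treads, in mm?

⌈3340/172⌉ = 20 risers.
Riser R = 3340 / 20 = 167 mm, within the 172 mm limit.
From 2R + T = 646: T = 646 − 334 = 312 mm.
20 risers give 19 treads; going = 19 × 312 = 5928 mm.

5928 mm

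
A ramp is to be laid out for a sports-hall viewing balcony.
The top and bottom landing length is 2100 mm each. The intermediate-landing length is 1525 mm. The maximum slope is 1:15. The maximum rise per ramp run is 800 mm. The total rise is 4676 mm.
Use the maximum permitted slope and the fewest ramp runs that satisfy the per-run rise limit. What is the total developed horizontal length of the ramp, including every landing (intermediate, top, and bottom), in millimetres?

⌈4676/800⌉ = 6 ramp runs. That means 5 intermediate landings.
Horizontal run for 4676 mm of rise at 1:15 is 4676 × 15 = 70140 mm.
5 intermediate landings contribute 5 × 1525 = 7625 mm.
Top and bottom landings: 2 × 2100 = 4200 mm.
Total = 70140 + 7625 + 4200 = 81965 mm.

81965 mm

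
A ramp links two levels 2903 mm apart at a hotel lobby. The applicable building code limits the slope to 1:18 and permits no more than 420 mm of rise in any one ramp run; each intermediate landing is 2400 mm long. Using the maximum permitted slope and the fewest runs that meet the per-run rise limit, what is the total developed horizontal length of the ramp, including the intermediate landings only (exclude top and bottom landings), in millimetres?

66654 mm

2903 / 420 = 6.91, so 7 ramp runs are needed. That means 6 intermediate landings.
Ramp run (horizontal) at 1:18: 2903 × 18 = 52254 mm.
6 intermediate landings contribute 6 × 2400 = 14400 mm.
Developed length = 52254 + 14400 = 66654 mm.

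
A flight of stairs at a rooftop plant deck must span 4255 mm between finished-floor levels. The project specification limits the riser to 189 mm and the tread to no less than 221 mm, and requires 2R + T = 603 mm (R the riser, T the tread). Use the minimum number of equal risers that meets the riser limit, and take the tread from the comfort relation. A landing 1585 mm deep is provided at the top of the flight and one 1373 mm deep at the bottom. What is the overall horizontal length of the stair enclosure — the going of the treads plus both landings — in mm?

8084 mm

⌈4255/189⌉ = 23 risers.
Riser R = 4255 / 23 = 185 mm, within the 189 mm limit.
Tread T = 603 − 2 × 185 = 233 mm (≥ 221 mm).
Treads = 23 − 1 = 22; going = 22 × 233 = 5126 mm.
Add landings: 5126 + 1585 + 1373 = 8084 mm.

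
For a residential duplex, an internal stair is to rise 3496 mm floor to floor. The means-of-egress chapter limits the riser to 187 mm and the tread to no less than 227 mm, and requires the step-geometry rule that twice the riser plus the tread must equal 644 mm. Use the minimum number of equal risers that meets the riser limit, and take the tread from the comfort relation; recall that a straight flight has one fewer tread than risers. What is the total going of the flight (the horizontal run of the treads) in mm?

3496 / 187 = 18.70, so 19 risers are needed.
Each riser is 3496/19 = 184 mm (≤ 187 mm).
T = 644 − 2·184 = 276 mm, which satisfies the 227 mm minimum.
Treads = 19 − 1 = 18; going = 18 × 276 = 4968 mm.

4968 mm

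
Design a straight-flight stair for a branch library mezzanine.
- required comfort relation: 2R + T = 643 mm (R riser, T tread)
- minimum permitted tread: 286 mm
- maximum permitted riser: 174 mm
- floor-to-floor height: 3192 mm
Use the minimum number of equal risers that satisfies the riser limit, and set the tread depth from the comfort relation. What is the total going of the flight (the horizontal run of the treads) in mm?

5526 mm

At most 174 each: 3192/174 = 18.34, giving 19 risers.
Each riser is 3192/19 = 168 mm (≤ 174 mm).
T = 643 − 2·168 = 307 mm, which satisfies the 286 mm minimum.
19 risers give 18 treads; going = 18 × 307 = 5526 mm.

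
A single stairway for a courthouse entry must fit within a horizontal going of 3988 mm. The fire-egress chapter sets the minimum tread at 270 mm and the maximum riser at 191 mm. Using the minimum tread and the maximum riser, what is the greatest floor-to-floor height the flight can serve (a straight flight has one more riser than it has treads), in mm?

2865 mm

Treads that fit: ⌊3988 / 270⌋ = 14.
Risers = treads + 1 = 15.
Maximum height = 15 × 191 = 2865 mm.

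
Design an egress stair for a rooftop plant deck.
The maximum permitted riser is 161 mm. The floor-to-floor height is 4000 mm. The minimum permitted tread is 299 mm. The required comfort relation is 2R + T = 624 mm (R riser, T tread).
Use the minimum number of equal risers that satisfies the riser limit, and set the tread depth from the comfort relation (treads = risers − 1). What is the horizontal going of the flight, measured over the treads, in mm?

7296 mm

At most 161 each: 4000/161 = 24.84, giving 25 risers.
R = 4000 ÷ 25 = 160 mm.
Tread T = 624 − 2 × 160 = 304 mm (≥ 299 mm).
25 risers give 24 treads; going = 24 × 304 = 7296 mm.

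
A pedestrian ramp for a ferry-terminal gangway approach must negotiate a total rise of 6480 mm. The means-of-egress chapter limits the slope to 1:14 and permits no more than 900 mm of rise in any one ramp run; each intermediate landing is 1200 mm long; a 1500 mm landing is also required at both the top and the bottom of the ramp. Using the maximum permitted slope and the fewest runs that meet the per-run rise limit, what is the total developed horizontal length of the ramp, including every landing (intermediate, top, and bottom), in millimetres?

102120 mm

⌈6480/900⌉ = 8 ramp runs. That means 7 intermediate landings.
Ramp run (horizontal) at 1:14: 6480 × 14 = 90720 mm.
7 intermediate landings contribute 7 × 1200 = 8400 mm.
Top and bottom landings: 2 × 1500 = 3000 mm.
Total = 90720 + 8400 + 3000 = 102120 mm.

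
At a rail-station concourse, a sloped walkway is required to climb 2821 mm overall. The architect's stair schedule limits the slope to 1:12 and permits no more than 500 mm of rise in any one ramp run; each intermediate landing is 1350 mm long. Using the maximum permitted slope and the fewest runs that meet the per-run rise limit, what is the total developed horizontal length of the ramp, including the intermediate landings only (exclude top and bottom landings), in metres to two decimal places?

40.60 m

At most 500 each: 2821/500 = 5.64, giving 6 ramp runs. That means 5 intermediate landings.
Horizontal run for 2821 mm of rise at 1:12 is 2821 × 12 = 33852 mm.
5 intermediate landings contribute 5 × 1350 = 6750 mm.
Developed length = 33852 + 6750 = 40602 mm.
= 40.60 m.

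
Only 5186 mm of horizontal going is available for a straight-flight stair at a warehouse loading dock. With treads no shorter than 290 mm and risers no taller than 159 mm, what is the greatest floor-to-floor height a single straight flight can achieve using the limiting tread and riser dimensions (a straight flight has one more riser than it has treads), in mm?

2862 mm

Treads that fit: ⌊5186 / 290⌋ = 17.
Risers = treads + 1 = 18.
Maximum height = 18 × 159 = 2862 mm.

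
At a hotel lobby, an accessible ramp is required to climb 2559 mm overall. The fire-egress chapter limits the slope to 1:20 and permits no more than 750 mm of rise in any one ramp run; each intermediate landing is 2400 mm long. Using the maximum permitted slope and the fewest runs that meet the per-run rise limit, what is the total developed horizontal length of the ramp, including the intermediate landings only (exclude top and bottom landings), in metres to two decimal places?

58.38 m

2559 / 750 = 3.41, so 4 ramp runs are needed. That means 3 intermediate landings.
Horizontal run for 2559 mm of rise at 1:20 is 2559 × 20 = 51180 mm.
Intermediate landings: 3 × 2400 = 7200 mm.
Total developed length = 51180 + 7200 = 58380 mm.
= 58.38 m.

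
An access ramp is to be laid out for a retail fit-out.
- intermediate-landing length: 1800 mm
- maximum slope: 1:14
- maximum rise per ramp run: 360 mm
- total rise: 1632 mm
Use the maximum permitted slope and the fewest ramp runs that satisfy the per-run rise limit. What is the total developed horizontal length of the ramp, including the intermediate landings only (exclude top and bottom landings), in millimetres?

30048 mm

1632 / 360 = 4.533 → round up to 5 ramp runs. That means 4 intermediate landings.
Horizontal run for 1632 mm of rise at 1:14 is 1632 × 14 = 22848 mm.
4 intermediate landings contribute 4 × 1800 = 7200 mm.
Developed length = 22848 + 7200 = 30048 mm.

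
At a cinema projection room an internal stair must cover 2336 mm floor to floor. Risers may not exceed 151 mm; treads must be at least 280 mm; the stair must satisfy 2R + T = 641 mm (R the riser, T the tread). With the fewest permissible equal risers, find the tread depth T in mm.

At most 151 each: 2336/151 = 15.47, giving 16 risers.
Each riser is 2336/16 = 146 mm (≤ 151 mm).
From 2R + T = 641: T = 641 − 292 = 349 mm.

349 mm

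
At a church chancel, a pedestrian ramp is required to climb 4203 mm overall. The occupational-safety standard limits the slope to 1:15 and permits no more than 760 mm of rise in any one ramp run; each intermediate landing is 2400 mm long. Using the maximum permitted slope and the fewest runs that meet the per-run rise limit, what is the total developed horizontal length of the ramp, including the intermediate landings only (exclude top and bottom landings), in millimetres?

⌈4203/760⌉ = 6 ramp runs. That means 5 intermediate landings.
Ramp run (horizontal) at 1:15: 4203 × 15 = 63045 mm.
5 intermediate landings contribute 5 × 2400 = 12000 mm.
Total developed length = 63045 + 12000 = 75045 mm.

75045 mm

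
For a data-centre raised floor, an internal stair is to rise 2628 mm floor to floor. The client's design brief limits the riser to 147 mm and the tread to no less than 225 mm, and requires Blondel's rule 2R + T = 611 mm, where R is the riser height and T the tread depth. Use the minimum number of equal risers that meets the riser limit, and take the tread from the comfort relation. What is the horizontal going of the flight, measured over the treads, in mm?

At most 147 each: 2628/147 = 17.88, giving 18 risers.
Each riser is 2628/18 = 146 mm (≤ 147 mm).
T = 611 − 2·146 = 319 mm, which satisfies the 225 mm minimum.
18 risers give 17 treads; going = 17 × 319 = 5423 mm.

5423 mm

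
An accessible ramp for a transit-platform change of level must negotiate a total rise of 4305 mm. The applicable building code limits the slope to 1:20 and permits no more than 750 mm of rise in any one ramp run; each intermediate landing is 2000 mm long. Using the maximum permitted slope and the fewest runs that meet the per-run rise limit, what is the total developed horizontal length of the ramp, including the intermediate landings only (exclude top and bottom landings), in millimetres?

At most 750 each: 4305/750 = 5.74, giving 6 ramp runs. That means 5 intermediate landings.
Horizontal run for 4305 mm of rise at 1:20 is 4305 × 20 = 86100 mm.
Intermediate landings: 5 × 2000 = 10000 mm.
Total developed length = 86100 + 10000 = 96100 mm.

96100 mm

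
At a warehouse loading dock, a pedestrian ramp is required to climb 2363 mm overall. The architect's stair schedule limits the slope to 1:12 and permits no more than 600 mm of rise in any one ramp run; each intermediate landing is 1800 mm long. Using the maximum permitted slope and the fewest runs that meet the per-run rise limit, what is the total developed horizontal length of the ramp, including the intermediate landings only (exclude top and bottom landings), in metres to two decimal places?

33.76 m

At most 600 each: 2363/600 = 3.94, giving 4 ramp runs. That means 3 intermediate landings.
Ramp run (horizontal) at 1:12: 2363 × 12 = 28356 mm.
3 intermediate landings contribute 3 × 1800 = 5400 mm.
Developed length = 28356 + 5400 = 33756 mm.
= 33.76 m.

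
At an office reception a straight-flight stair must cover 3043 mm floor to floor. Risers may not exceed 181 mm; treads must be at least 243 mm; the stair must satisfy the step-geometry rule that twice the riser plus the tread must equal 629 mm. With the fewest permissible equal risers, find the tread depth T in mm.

3043 / 181 = 16.812 → round up to 17 risers.
Riser R = 3043 / 17 = 179 mm, within the 181 mm limit.
Tread T = 629 − 2 × 179 = 271 mm (≥ 243 mm).

271 mm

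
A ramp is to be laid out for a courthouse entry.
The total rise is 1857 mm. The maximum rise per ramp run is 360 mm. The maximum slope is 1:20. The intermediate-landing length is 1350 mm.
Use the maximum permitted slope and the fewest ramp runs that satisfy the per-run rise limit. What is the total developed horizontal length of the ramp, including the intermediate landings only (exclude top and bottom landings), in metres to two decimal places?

1857 / 360 = 5.158 → round up to 6 ramp runs. That means 5 intermediate landings.
Ramp run (horizontal) at 1:20: 1857 × 20 = 37140 mm.
5 intermediate landings contribute 5 × 1350 = 6750 mm.
Developed length = 37140 + 6750 = 43890 mm.
= 43.89 m.

43.89 m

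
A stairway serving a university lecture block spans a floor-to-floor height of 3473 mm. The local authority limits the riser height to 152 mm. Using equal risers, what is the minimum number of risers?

23 risers

3473 / 152 = 22.849 → round up to 23 risers.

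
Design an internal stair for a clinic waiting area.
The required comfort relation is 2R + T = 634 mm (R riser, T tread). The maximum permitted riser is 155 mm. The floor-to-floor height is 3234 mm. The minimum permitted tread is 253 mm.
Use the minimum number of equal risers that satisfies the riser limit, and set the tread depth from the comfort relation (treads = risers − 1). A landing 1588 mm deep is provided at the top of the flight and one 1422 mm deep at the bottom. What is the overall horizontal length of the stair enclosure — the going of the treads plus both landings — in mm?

9530 mm

At most 155 each: 3234/155 = 20.86, giving 21 risers.
R = 3234 ÷ 21 = 154 mm.
Tread T = 634 − 2 × 154 = 326 mm (≥ 253 mm).
Treads = 21 − 1 = 20; going = 20 × 326 = 6520 mm.
Enclosure = 6520 + 1588 + 1422 = 9530 mm.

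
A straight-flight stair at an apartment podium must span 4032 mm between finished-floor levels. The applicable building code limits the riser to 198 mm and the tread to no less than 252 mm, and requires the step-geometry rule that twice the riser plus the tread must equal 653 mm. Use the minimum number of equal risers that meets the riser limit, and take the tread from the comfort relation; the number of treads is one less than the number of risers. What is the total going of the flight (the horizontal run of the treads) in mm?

At most 198 each: 4032/198 = 20.36, giving 21 risers.
Each riser is 4032/21 = 192 mm (≤ 198 mm).
T = 653 − 2·192 = 269 mm, which satisfies the 252 mm minimum.
Going = (21 − 1) × 269 = 5380 mm.

5380 mm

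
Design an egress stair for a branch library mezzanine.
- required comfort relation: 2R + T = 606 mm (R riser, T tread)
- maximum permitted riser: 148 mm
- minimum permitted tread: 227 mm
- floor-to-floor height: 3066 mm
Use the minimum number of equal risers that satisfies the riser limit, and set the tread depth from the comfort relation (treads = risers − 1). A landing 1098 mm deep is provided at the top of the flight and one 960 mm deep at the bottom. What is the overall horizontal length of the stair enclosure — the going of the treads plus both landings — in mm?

8338 mm

3066 / 148 = 20.716 → round up to 21 risers.
Riser R = 3066 / 21 = 146 mm, within the 148 mm limit.
Tread T = 606 − 2 × 146 = 314 mm (≥ 227 mm).
Going = (21 − 1) × 314 = 6280 mm.
Add landings: 6280 + 1098 + 960 = 8338 mm.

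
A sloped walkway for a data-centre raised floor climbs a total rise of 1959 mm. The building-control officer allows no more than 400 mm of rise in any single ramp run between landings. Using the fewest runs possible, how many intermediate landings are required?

⌈1959/400⌉ = 5 ramp runs.
5 runs are separated by 4 intermediate landings.

4 intermediate landings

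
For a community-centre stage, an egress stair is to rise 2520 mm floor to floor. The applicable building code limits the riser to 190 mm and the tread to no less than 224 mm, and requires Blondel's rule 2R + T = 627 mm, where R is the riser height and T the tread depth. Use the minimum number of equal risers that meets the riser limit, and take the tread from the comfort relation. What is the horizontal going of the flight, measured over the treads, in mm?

2520 / 190 = 13.263 → round up to 14 risers.
R = 2520 ÷ 14 = 180 mm.
Tread T = 627 − 2 × 180 = 267 mm (≥ 224 mm).
Treads = 14 − 1 = 13; going = 13 × 267 = 3471 mm.

3471 mm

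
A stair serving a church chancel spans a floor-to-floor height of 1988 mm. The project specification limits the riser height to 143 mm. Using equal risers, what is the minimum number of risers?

⌈1988/143⌉ = 14 risers.

14 risers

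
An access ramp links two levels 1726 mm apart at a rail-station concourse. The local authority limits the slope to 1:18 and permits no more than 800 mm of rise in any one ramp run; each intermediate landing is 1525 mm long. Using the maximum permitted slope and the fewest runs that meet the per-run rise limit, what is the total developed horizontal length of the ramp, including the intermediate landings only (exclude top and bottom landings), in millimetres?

34118 mm

1726 / 800 = 2.158 → round up to 3 ramp runs. That means 2 intermediate landings.
Horizontal run for 1726 mm of rise at 1:18 is 1726 × 18 = 31068 mm.
2 intermediate landings contribute 2 × 1525 = 3050 mm.
Total developed length = 31068 + 3050 = 34118 mm.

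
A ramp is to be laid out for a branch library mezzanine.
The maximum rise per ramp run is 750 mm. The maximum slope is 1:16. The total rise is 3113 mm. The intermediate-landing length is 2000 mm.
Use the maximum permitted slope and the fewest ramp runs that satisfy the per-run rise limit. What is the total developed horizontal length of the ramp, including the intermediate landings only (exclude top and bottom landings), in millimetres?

57808 mm

⌈3113/750⌉ = 5 ramp runs. That means 4 intermediate landings.
Horizontal run for 3113 mm of rise at 1:16 is 3113 × 16 = 49808 mm.
Intermediate landings: 4 × 2000 = 8000 mm.
Developed length = 49808 + 8000 = 57808 mm.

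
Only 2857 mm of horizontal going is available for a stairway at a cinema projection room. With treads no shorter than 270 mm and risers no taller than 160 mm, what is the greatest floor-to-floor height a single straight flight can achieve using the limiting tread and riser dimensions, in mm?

1760 mm

2857 / 270 = 10.58, so 10 treads fit.
Risers = treads + 1 = 11.
Maximum height = 11 × 160 = 1760 mm.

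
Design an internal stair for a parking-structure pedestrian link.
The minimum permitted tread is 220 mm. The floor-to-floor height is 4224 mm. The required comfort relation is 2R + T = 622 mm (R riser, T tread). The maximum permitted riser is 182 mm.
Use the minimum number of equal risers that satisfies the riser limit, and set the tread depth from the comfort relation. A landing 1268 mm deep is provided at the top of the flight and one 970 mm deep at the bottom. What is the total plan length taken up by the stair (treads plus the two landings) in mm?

4224 / 182 = 23.209 → round up to 24 risers.
Riser R = 4224 / 24 = 176 mm, within the 182 mm limit.
Tread T = 622 − 2 × 176 = 270 mm (≥ 220 mm).
Going = (24 − 1) × 270 = 6210 mm.
Add landings: 6210 + 1268 + 970 = 8448 mm.

8448 mm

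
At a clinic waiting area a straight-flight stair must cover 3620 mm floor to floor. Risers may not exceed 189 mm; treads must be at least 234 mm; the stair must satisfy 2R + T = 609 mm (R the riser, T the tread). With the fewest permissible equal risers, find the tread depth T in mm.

⌈3620/189⌉ = 20 risers.
Each riser is 3620/20 = 181 mm (≤ 189 mm).
From 2R + T = 609: T = 609 − 362 = 247 mm.

247 mm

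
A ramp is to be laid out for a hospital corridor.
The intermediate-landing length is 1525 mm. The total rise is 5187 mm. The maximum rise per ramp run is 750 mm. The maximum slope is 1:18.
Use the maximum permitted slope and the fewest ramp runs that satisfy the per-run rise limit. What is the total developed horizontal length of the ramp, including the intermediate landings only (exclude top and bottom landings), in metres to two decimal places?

5187 / 750 = 6.92, so 7 ramp runs are needed. That means 6 intermediate landings.
Horizontal run for 5187 mm of rise at 1:18 is 5187 × 18 = 93366 mm.
Intermediate landings: 6 × 1525 = 9150 mm.
Developed length = 93366 + 9150 = 102516 mm.
= 102.52 m.

102.52 m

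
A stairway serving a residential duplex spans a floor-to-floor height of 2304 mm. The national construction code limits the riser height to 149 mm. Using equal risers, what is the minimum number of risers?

2304 / 149 = 15.46, so 16 risers are needed.

16 risers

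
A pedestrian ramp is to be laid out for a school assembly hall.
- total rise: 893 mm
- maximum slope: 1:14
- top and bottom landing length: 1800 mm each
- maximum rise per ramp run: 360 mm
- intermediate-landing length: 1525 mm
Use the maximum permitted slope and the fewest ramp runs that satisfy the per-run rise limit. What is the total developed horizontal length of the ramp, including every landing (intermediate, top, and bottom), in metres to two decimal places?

⌈893/360⌉ = 3 ramp runs. That means 2 intermediate landings.
Horizontal run for 893 mm of rise at 1:14 is 893 × 14 = 12502 mm.
Intermediate landings: 2 × 1525 = 3050 mm.
Top and bottom landings: 2 × 1800 = 3600 mm.
Total = 12502 + 3050 + 3600 = 19152 mm.
= 19.15 m.

19.15 m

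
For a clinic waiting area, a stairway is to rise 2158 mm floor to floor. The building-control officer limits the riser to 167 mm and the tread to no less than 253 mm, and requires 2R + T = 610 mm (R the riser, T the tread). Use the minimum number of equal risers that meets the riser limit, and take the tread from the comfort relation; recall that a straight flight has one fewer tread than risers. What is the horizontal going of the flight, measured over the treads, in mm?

⌈2158/167⌉ = 13 risers.
Each riser is 2158/13 = 166 mm (≤ 167 mm).
From 2R + T = 610: T = 610 − 332 = 278 mm.
13 risers give 12 treads; going = 12 × 278 = 3336 mm.

3336 mm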